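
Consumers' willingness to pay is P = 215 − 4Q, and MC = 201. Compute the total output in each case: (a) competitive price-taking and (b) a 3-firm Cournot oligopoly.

Competition: Q = 3.5; Cournot: Q = 2.625

Under competition P = MC = 201, so Q = (215 − 201)/4 = 3.5.
Cournot with 3 identical firms: the symmetric best-response condition is 215 − 16q = 201. Each firm produces q = 0.875, total output Q = 2.625, price P = 204.5.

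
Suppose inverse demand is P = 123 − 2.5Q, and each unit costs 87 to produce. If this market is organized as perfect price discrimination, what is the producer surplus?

PS = 259.2

With perfect price discrimination, output is the efficient level Q = 14.4 (where demand meets MC), but every buyer pays their willingness to pay: CS = 0 and PS = total surplus.
PS = ½·(123 − 87)·14.4 = 259.2.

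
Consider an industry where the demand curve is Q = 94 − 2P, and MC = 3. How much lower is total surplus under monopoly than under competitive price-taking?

TS falls by 484

Inverting demand: P = 47 − 0.5Q.
Perfect competition: P = MC = 3, so 47 − 0.5Q = 3 and Q = 88.
CS = ½·(47 − 3)·88 = 1936; PS = (3 − 3)·88 = 0; TS = 1936.
A monopolist chooses Q where MR = MC. MR = 47 − Q; setting this equal to 3 gives Q = 44 and P = 25.
CS = ½·(47 − 25)·44 = 484; PS = (25 − 3)·44 = 968; TS = 1452.
Change in total surplus: 1452 − 1936 = −484.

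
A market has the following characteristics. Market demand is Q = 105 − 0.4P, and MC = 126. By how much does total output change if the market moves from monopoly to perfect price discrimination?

Total output rises by 27.3

Inverting demand: P = 262.5 − 2.5Q.
A monopolist chooses Q where MR = MC. MR = 262.5 − 5Q; setting this equal to 126 gives Q = 27.3 and P = 194.25.
A perfectly discriminating monopolist sells every unit with P(Q) ≥ MC(Q), so output equals the competitive quantity Q = 54.6. Each buyer pays their reservation price, so CS = 0 and the firm captures all surplus.
Change in total output: 54.6 − 27.3 = 27.3.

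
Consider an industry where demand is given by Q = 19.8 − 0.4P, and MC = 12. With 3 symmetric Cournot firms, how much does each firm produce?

q_i = 3.75

Inverting demand: P = 49.5 − 2.5Q.
In a 3-firm Cournot equilibrium, symmetry and the first-order condition give q = (49.5 − 12)/(10) = 3.75. So Q = 11.25 and P = 21.375.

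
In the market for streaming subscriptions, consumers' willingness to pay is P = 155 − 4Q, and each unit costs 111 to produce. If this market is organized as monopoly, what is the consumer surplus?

CS = 60.5

The monopolist equates marginal revenue to marginal cost: 155 − 8Q = 111, so Q = 5.5. From demand, P = 133.
CS = ½·(155 − 133)·5.5 = 60.5.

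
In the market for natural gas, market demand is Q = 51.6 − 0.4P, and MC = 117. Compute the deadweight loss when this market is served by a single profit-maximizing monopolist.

Inverting demand: P = 129 − 2.5Q.
Competitive firms price at marginal cost: P = 117, giving Q = 4.8.
The monopolist equates marginal revenue to marginal cost: 129 − 5Q = 117, so Q = 2.4. From demand, P = 123.
DWL is the triangle between Q = 2.4 and Q = 4.8: ½·(4.8 − 2.4)·(123 − 117) = 7.2.

DWL = 7.2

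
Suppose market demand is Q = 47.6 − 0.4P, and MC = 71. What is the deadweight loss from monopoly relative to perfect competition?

Inverting demand: P = 119 − 2.5Q.
Competitive firms price at marginal cost: P = 71, giving Q = 19.2.
The monopolist equates marginal revenue to marginal cost: 119 − 5Q = 71, so Q = 9.6. From demand, P = 95.
DWL is the triangle between Q = 9.6 and Q = 19.2: ½·(19.2 − 9.6)·(95 − 71) = 115.2.

DWL = 115.2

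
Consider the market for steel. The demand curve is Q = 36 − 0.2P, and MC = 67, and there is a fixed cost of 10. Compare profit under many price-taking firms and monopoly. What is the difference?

Profit rises by 638.45

Inverting demand: P = 180 − 5Q.
Perfect competition: P = MC = 67, so 180 − 5Q = 67 and Q = 22.6.
Profit = (67 − 67)·22.6 − 10 = −10.
A monopolist chooses Q where MR = MC. MR = 180 − 10Q; setting this equal to 67 gives Q = 11.3 and P = 123.5.
Profit = (123.5 − 67)·11.3 − 10 = 628.45.
Change in profit: 628.45 − −10 = 638.45.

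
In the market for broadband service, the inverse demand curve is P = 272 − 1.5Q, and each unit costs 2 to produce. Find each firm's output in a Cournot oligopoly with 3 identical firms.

Cournot with 3 identical firms: the symmetric best-response condition is 272 − 6q = 2. Each firm produces q = 45, total output Q = 135, price P = 69.5.

q_i = 45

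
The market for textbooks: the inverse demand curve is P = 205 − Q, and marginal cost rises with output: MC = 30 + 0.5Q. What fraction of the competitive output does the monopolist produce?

Monopoly sets MR = MC: 205 − 2Q = 30 + 0.5Q ⇒ Q = 70, P = 205 − 70 = 135.
Competitive equilibrium sets price equal to marginal cost: 205 − Q = 30 + 0.5Q, so Q = 350/3 and P = 265/3.
Ratio Q_m/Q_c = 70/(350/3) = 0.6.

Q_m/Q_c = 0.6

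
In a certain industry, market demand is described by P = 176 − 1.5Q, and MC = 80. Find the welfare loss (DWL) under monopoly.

Perfect competition: P = MC = 80, so 176 − 1.5Q = 80 and Q = 64.
Monopoly sets MR = MC: 176 − 3Q = 80 ⇒ Q = 32, P = 176 − 1.5·32 = 128.
DWL is the triangle between Q = 32 and Q = 64: ½·(64 − 32)·(128 − 80) = 768.

DWL = 768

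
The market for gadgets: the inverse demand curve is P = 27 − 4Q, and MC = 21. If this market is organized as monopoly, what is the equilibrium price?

A monopolist chooses Q where MR = MC. MR = 27 − 8Q; setting this equal to 21 gives Q = 0.75 and P = 24.

P = 24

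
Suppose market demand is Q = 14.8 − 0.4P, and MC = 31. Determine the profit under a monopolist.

Inverting demand: P = 37 − 2.5Q.
Monopoly sets MR = MC: 37 − 5Q = 31 ⇒ Q = 1.2, P = 37 − 2.5·1.2 = 34.
Profit = (34 − 31)·1.2 = 3.6.

Profit = 3.6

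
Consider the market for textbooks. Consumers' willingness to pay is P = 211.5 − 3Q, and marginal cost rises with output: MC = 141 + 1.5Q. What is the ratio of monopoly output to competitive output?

A monopolist chooses Q where MR = MC. MR = 211.5 − 6Q; setting this equal to 141 + 1.5Q gives Q = 9.4 and P = 183.3.
Competitive equilibrium sets price equal to marginal cost: 211.5 − 3Q = 141 + 1.5Q, so Q = 47/3 and P = 164.5.
Ratio Q_m/Q_c = 9.4/(47/3) = 0.6.

Q_m/Q_c = 0.6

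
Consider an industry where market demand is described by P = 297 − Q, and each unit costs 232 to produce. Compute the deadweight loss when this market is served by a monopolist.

Perfect competition: P = MC = 232, so 297 − Q = 232 and Q = 65.
A monopolist chooses Q where MR = MC. MR = 297 − 2Q; setting this equal to 232 gives Q = 32.5 and P = 264.5.
DWL is the triangle between Q = 32.5 and Q = 65: ½·(65 − 32.5)·(264.5 − 232) = 528.125.

DWL = 528.125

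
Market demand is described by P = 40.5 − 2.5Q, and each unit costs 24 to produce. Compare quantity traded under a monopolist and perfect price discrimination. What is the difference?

Q rises by 3.3

Monopoly sets MR = MC: 40.5 − 5Q = 24 ⇒ Q = 3.3, P = 40.5 − 2.5·3.3 = 32.25.
A perfectly discriminating monopolist sells every unit with P(Q) ≥ MC(Q), so output equals the competitive quantity Q = 6.6. Each buyer pays their reservation price, so CS = 0 and the firm captures all surplus.
Change in quantity traded: 6.6 − 3.3 = 3.3.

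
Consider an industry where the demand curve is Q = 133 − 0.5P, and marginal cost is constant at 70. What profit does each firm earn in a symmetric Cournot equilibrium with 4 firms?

Inverting demand: P = 266 − 2Q.
In a 4-firm Cournot equilibrium, symmetry and the first-order condition give q = (266 − 70)/(10) = 19.6. So Q = 78.4 and P = 109.2.
Each firm's profit = (109.2 − 70)·19.6 = 768.32.

π_i = 768.32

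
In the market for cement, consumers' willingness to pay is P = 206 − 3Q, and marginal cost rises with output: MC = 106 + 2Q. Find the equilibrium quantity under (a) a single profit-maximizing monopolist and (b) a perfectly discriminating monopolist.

Monopoly: Q = 12.5; Perfect PD: Q = 20

Monopoly sets MR = MC: 206 − 6Q = 106 + 2Q ⇒ Q = 12.5, P = 206 − 3·12.5 = 168.5.
A perfectly discriminating monopolist sells every unit with P(Q) ≥ MC(Q), so output equals the competitive quantity Q = 20. Each buyer pays their reservation price, so CS = 0 and the firm captures all surplus.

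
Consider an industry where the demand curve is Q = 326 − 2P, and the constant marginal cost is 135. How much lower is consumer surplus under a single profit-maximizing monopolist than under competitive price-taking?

Inverting demand: P = 163 − 0.5Q.
Competitive firms price at marginal cost: P = 135, giving Q = 56.
CS = ½·(163 − 135)·56 = 784.
The monopolist equates marginal revenue to marginal cost: 163 − Q = 135, so Q = 28. From demand, P = 149.
CS = ½·(163 − 149)·28 = 196.
Change in consumer surplus: 196 − 784 = −588.

Consumer surplus falls by 588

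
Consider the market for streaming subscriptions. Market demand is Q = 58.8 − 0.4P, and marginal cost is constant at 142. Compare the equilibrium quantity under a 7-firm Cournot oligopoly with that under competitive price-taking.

Inverting demand: P = 147 − 2.5Q.
With 7 symmetric Cournot firms, each firm's FOC gives 147 − 20q = 142, so q = 0.25, Q = 7·0.25 = 1.75, and P = 142.625.
Competitive firms price at marginal cost: P = 142, giving Q = 2.

Cournot: Q = 1.75; Competition: Q = 2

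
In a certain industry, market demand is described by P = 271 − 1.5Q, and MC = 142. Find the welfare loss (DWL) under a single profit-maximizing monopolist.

DWL = 1386.75

Competitive firms price at marginal cost: P = 142, giving Q = 86.
Monopoly sets MR = MC: 271 − 3Q = 142 ⇒ Q = 43, P = 271 − 1.5·43 = 206.5.
DWL is the triangle between Q = 43 and Q = 86: ½·(86 − 43)·(206.5 − 142) = 1386.75.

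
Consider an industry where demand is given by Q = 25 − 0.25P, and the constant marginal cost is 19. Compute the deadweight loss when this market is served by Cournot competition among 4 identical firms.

Inverting demand: P = 100 − 4Q.
Under competition P = MC = 19, so Q = (100 − 19)/4 = 20.25.
Cournot with 4 identical firms: the symmetric best-response condition is 100 − 20q = 19. Each firm produces q = 4.05, total output Q = 16.2, price P = 35.2.
DWL is the triangle between Q = 16.2 and Q = 20.25: ½·(20.25 − 16.2)·(35.2 − 19) = 32.805.

DWL = 32.805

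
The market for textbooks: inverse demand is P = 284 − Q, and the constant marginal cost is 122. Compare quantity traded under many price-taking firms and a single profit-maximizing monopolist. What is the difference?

Quantity traded falls by 81

Perfect competition: P = MC = 122, so 284 − Q = 122 and Q = 162.
Monopoly sets MR = MC: 284 − 2Q = 122 ⇒ Q = 81, P = 284 − 81 = 203.
Change in quantity traded: 81 − 162 = −81.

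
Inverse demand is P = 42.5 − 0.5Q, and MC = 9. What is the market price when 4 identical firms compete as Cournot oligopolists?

Cournot with 4 identical firms: the symmetric best-response condition is 42.5 − 2.5q = 9. Each firm produces q = 13.4, total output Q = 53.6, price P = 15.7.

P = 15.7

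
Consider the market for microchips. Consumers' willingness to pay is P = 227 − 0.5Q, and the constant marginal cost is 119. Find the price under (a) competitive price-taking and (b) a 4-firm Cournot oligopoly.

Competition: P = 119; Cournot: P = 140.6

Competitive firms price at marginal cost: P = 119, giving Q = 216.
In a 4-firm Cournot equilibrium, symmetry and the first-order condition give q = (227 − 119)/(2.5) = 43.2. So Q = 172.8 and P = 140.6.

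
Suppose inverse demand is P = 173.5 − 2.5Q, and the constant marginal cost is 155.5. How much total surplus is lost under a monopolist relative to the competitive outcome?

DWL = 16.2

Competitive firms price at marginal cost: P = 155.5, giving Q = 7.2.
A monopolist chooses Q where MR = MC. MR = 173.5 − 5Q; setting this equal to 155.5 gives Q = 3.6 and P = 164.5.
DWL is the triangle between Q = 3.6 and Q = 7.2: ½·(7.2 − 3.6)·(164.5 − 155.5) = 16.2.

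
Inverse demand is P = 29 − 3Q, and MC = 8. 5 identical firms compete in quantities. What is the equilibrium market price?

P = 11.5

In a 5-firm Cournot equilibrium, symmetry and the first-order condition give q = (29 − 8)/(18) = 7/6. So Q = 35/6 and P = 11.5.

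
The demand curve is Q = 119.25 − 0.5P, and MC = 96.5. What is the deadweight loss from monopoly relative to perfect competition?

Inverting demand: P = 238.5 − 2Q.
Perfect competition: P = MC = 96.5, so 238.5 − 2Q = 96.5 and Q = 71.
The monopolist equates marginal revenue to marginal cost: 238.5 − 4Q = 96.5, so Q = 35.5. From demand, P = 167.5.
DWL is the triangle between Q = 35.5 and Q = 71: ½·(71 − 35.5)·(167.5 − 96.5) = 1260.25.

DWL = 1260.25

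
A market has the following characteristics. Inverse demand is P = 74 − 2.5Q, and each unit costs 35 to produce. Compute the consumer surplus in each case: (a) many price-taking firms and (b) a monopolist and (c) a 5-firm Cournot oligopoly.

Under competition P = MC = 35, so Q = (74 − 35)/2.5 = 15.6.
CS = ½·(74 − 35)·15.6 = 304.2.
A monopolist chooses Q where MR = MC. MR = 74 − 5Q; setting this equal to 35 gives Q = 7.8 and P = 54.5.
CS = ½·(74 − 54.5)·7.8 = 76.05.
In a 5-firm Cournot equilibrium, symmetry and the first-order condition give q = (74 − 35)/(15) = 2.6. So Q = 13 and P = 41.5.
CS = ½·(74 − 41.5)·13 = 211.25.

Competition: CS = 304.2; Monopoly: CS = 76.05; Cournot: CS = 211.25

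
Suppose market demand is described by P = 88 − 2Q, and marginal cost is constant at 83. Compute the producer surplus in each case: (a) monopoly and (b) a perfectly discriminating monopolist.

Monopoly sets MR = MC: 88 − 4Q = 83 ⇒ Q = 1.25, P = 88 − 2·1.25 = 85.5.
PS = (85.5 − 83)·1.25 = 3.125.
With perfect price discrimination, output is the efficient level Q = 2.5 (where demand meets MC), but every buyer pays their willingness to pay: CS = 0 and PS = total surplus.
PS = ½·(88 − 83)·2.5 = 6.25.

Monopoly: PS = 3.125; Perfect PD: PS = 6.25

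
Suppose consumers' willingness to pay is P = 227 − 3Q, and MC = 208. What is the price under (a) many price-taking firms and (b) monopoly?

Perfect competition: P = MC = 208, so 227 − 3Q = 208 and Q = 19/3.
Monopoly sets MR = MC: 227 − 6Q = 208 ⇒ Q = 19/6, P = 227 − 3·19/6 = 217.5.

Competition: P = 208; Monopoly: P = 217.5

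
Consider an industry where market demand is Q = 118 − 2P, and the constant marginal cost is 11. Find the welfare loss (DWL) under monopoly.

Inverting demand: P = 59 − 0.5Q.
Perfect competition: P = MC = 11, so 59 − 0.5Q = 11 and Q = 96.
Monopoly sets MR = MC: 59 − Q = 11 ⇒ Q = 48, P = 59 − 0.5·48 = 35.
DWL is the triangle between Q = 48 and Q = 96: ½·(96 − 48)·(35 − 11) = 576.

DWL = 576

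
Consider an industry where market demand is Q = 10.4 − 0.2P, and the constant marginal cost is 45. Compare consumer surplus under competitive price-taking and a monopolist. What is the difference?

CS falls by 3.675

Inverting demand: P = 52 − 5Q.
Perfect competition: P = MC = 45, so 52 − 5Q = 45 and Q = 1.4.
CS = ½·(52 − 45)·1.4 = 4.9.
Monopoly sets MR = MC: 52 − 10Q = 45 ⇒ Q = 0.7, P = 52 − 5·0.7 = 48.5.
CS = ½·(52 − 48.5)·0.7 = 1.225.
Change in consumer surplus: 1.225 − 4.9 = −3.675.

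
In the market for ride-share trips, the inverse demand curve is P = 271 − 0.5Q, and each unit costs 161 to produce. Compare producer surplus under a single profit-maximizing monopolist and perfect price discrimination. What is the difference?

The monopolist equates marginal revenue to marginal cost: 271 − Q = 161, so Q = 110. From demand, P = 216.
PS = (216 − 161)·110 = 6050.
Under first-degree price discrimination the firm charges each unit its demand price and produces up to where P = MC, i.e. Q = 220. Consumer surplus is zero; producer surplus equals total surplus.
PS = ½·(271 − 161)·220 = 12100.
Change in producer surplus: 12100 − 6050 = 6050.

PS rises by 6050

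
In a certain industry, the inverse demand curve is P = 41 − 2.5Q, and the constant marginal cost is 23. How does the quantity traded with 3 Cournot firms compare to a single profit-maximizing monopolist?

Cournot: Q = 5.4; Monopoly: Q = 3.6

Cournot with 3 identical firms: the symmetric best-response condition is 41 − 10q = 23. Each firm produces q = 1.8, total output Q = 5.4, price P = 27.5.
Monopoly sets MR = MC: 41 − 5Q = 23 ⇒ Q = 3.6, P = 41 − 2.5·3.6 = 32.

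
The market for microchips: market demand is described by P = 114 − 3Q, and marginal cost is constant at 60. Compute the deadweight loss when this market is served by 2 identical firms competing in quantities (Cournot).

DWL = 54

Perfect competition: P = MC = 60, so 114 − 3Q = 60 and Q = 18.
With 2 symmetric Cournot firms, each firm's FOC gives 114 − 9q = 60, so q = 6, Q = 2·6 = 12, and P = 78.
DWL is the triangle between Q = 12 and Q = 18: ½·(18 − 12)·(78 − 60) = 54.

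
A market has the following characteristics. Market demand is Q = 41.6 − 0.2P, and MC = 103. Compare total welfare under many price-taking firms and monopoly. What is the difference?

Inverting demand: P = 208 − 5Q.
Under competition P = MC = 103, so Q = (208 − 103)/5 = 21.
CS = ½·(208 − 103)·21 = 1102.5; PS = (103 − 103)·21 = 0; TS = 1102.5.
Monopoly sets MR = MC: 208 − 10Q = 103 ⇒ Q = 10.5, P = 208 − 5·10.5 = 155.5.
CS = ½·(208 − 155.5)·10.5 = 275.625; PS = (155.5 − 103)·10.5 = 551.25; TS = 826.875.
Change in total welfare: 826.875 − 1102.5 = −275.625.

TS falls by 275.625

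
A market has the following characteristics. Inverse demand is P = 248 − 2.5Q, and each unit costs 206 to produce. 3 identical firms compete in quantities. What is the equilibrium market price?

P = 216.5

In a 3-firm Cournot equilibrium, symmetry and the first-order condition give q = (248 − 206)/(10) = 4.2. So Q = 12.6 and P = 216.5.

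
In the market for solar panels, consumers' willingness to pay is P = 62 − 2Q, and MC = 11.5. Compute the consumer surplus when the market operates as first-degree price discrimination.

A perfectly discriminating monopolist sells every unit with P(Q) ≥ MC(Q), so output equals the competitive quantity Q = 25.25. Each buyer pays their reservation price, so CS = 0 and the firm captures all surplus.
CS = 0.

CS = 0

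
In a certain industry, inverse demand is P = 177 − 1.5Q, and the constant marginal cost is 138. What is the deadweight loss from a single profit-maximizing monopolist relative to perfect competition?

DWL = 126.75

Perfect competition: P = MC = 138, so 177 − 1.5Q = 138 and Q = 26.
Monopoly sets MR = MC: 177 − 3Q = 138 ⇒ Q = 13, P = 177 − 1.5·13 = 157.5.
DWL is the triangle between Q = 13 and Q = 26: ½·(26 − 13)·(157.5 − 138) = 126.75.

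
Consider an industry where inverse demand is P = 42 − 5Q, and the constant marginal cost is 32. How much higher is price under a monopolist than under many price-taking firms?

Competitive firms price at marginal cost: P = 32, giving Q = 2.
Monopoly sets MR = MC: 42 − 10Q = 32 ⇒ Q = 1, P = 42 − 5·1 = 37.
Change in price: 37 − 32 = 5.

P rises by 5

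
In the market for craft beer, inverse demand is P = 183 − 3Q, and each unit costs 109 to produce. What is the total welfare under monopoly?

A monopolist chooses Q where MR = MC. MR = 183 − 6Q; setting this equal to 109 gives Q = 37/3 and P = 146.
CS = ½·(183 − 146)·37/3 = 1369/6; PS = (146 − 109)·37/3 = 1369/3; TS = 684.5.

TS = 684.5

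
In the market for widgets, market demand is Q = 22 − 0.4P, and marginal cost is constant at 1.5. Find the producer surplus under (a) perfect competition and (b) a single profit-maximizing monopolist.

Inverting demand: P = 55 − 2.5Q.
Under competition P = MC = 1.5, so Q = (55 − 1.5)/2.5 = 21.4.
PS = (1.5 − 1.5)·21.4 = 0.
Monopoly sets MR = MC: 55 − 5Q = 1.5 ⇒ Q = 10.7, P = 55 − 2.5·10.7 = 28.25.
PS = (28.25 − 1.5)·10.7 = 286.225.

Competition: PS = 0; Monopoly: PS = 286.225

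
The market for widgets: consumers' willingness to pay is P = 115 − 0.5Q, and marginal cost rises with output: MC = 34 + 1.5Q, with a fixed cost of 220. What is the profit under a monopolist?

Profit = 1092.2

Monopoly sets MR = MC: 115 − Q = 34 + 1.5Q ⇒ Q = 32.4, P = 115 − 0.5·32.4 = 98.8.
Profit = 98.8·32.4 − (34·32.4 + ½·1.5·32.4²) − 220 = 1092.2.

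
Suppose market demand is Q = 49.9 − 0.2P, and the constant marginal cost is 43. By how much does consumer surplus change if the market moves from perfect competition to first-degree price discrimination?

CS falls by 4264.225

Inverting demand: P = 249.5 − 5Q.
Perfect competition: P = MC = 43, so 249.5 − 5Q = 43 and Q = 41.3.
CS = ½·(249.5 − 43)·41.3 = 4264.225.
A perfectly discriminating monopolist sells every unit with P(Q) ≥ MC(Q), so output equals the competitive quantity Q = 41.3. Each buyer pays their reservation price, so CS = 0 and the firm captures all surplus.
CS = 0.
Change in consumer surplus: 0 − 4264.225 = −4264.225.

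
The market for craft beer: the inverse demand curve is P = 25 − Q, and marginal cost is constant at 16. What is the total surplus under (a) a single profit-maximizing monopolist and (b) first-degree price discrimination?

The monopolist equates marginal revenue to marginal cost: 25 − 2Q = 16, so Q = 4.5. From demand, P = 20.5.
CS = ½·(25 − 20.5)·4.5 = 10.125; PS = (20.5 − 16)·4.5 = 20.25; TS = 30.375.
Under first-degree price discrimination the firm charges each unit its demand price and produces up to where P = MC, i.e. Q = 9. Consumer surplus is zero; producer surplus equals total surplus.
TS = 40.5 (equal to competitive TS).

Monopoly: TS = 30.375; Perfect PD: TS = 40.5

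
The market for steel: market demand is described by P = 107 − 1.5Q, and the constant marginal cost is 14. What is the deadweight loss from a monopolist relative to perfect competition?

Competitive firms price at marginal cost: P = 14, giving Q = 62.
The monopolist equates marginal revenue to marginal cost: 107 − 3Q = 14, so Q = 31. From demand, P = 60.5.
DWL is the triangle between Q = 31 and Q = 62: ½·(62 − 31)·(60.5 − 14) = 720.75.

DWL = 720.75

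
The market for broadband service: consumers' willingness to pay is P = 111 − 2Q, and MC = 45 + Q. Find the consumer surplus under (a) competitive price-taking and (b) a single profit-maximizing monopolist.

Competition: CS = 484; Monopoly: CS = 174.24

Competitive equilibrium sets price equal to marginal cost: 111 − 2Q = 45 + Q, so Q = 22 and P = 67.
CS = ½·(111 − 67)·22 = 484.
A monopolist chooses Q where MR = MC. MR = 111 − 4Q; setting this equal to 45 + Q gives Q = 13.2 and P = 84.6.
CS = ½·(111 − 84.6)·13.2 = 174.24.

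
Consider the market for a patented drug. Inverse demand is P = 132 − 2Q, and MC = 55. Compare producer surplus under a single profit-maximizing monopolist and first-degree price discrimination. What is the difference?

A monopolist chooses Q where MR = MC. MR = 132 − 4Q; setting this equal to 55 gives Q = 19.25 and P = 93.5.
PS = (93.5 − 55)·19.25 = 741.125.
With perfect price discrimination, output is the efficient level Q = 38.5 (where demand meets MC), but every buyer pays their willingness to pay: CS = 0 and PS = total surplus.
PS = ½·(132 − 55)·38.5 = 1482.25.
Change in producer surplus: 1482.25 − 741.125 = 741.125.

PS rises by 741.125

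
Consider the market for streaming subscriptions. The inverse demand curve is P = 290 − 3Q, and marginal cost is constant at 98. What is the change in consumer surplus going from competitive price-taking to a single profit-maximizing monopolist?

Consumer surplus falls by 4608

Competitive firms price at marginal cost: P = 98, giving Q = 64.
CS = ½·(290 − 98)·64 = 6144.
A monopolist chooses Q where MR = MC. MR = 290 − 6Q; setting this equal to 98 gives Q = 32 and P = 194.
CS = ½·(290 − 194)·32 = 1536.
Change in consumer surplus: 1536 − 6144 = −4608.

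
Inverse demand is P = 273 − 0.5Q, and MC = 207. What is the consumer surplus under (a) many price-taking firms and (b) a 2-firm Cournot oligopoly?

Competitive firms price at marginal cost: P = 207, giving Q = 132.
CS = ½·(273 − 207)·132 = 4356.
In a 2-firm Cournot equilibrium, symmetry and the first-order condition give q = (273 − 207)/(1.5) = 44. So Q = 88 and P = 229.
CS = ½·(273 − 229)·88 = 1936.

Competition: CS = 4356; Cournot: CS = 1936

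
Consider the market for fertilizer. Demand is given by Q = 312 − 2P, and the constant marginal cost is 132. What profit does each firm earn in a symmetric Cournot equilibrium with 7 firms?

π_i = 18

Inverting demand: P = 156 − 0.5Q.
Cournot with 7 identical firms: the symmetric best-response condition is 156 − 4q = 132. Each firm produces q = 6, total output Q = 42, price P = 135.
Each firm's profit = (135 − 132)·6 = 18.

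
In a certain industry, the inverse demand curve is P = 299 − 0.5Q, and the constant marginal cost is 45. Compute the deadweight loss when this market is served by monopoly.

DWL = 16129

Perfect competition: P = MC = 45, so 299 − 0.5Q = 45 and Q = 508.
The monopolist equates marginal revenue to marginal cost: 299 − Q = 45, so Q = 254. From demand, P = 172.
DWL is the triangle between Q = 254 and Q = 508: ½·(508 − 254)·(172 − 45) = 16129.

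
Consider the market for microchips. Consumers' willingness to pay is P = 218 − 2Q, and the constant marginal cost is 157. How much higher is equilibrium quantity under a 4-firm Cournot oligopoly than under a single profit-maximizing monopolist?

A monopolist chooses Q where MR = MC. MR = 218 − 4Q; setting this equal to 157 gives Q = 15.25 and P = 187.5.
In a 4-firm Cournot equilibrium, symmetry and the first-order condition give q = (218 − 157)/(10) = 6.1. So Q = 24.4 and P = 169.2.
Change in equilibrium quantity: 24.4 − 15.25 = 9.15.

Equilibrium quantity rises by 9.15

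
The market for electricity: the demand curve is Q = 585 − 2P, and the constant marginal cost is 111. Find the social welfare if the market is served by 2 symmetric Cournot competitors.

TS = 29282

Inverting demand: P = 292.5 − 0.5Q.
Cournot with 2 identical firms: the symmetric best-response condition is 292.5 − 1.5q = 111. Each firm produces q = 121, total output Q = 242, price P = 171.5.
CS = ½·(292.5 − 171.5)·242 = 14641; PS = (171.5 − 111)·242 = 14641; TS = 29282.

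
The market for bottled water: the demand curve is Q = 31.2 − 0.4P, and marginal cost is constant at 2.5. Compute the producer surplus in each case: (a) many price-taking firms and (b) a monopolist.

Inverting demand: P = 78 − 2.5Q.
Under competition P = MC = 2.5, so Q = (78 − 2.5)/2.5 = 30.2.
PS = (2.5 − 2.5)·30.2 = 0.
Monopoly sets MR = MC: 78 − 5Q = 2.5 ⇒ Q = 15.1, P = 78 − 2.5·15.1 = 40.25.
PS = (40.25 − 2.5)·15.1 = 570.025.

Competition: PS = 0; Monopoly: PS = 570.025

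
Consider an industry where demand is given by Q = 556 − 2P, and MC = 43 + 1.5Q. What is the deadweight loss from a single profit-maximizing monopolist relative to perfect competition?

DWL = 552.25

Inverting demand: P = 278 − 0.5Q.
Competitive equilibrium sets price equal to marginal cost: 278 − 0.5Q = 43 + 1.5Q, so Q = 117.5 and P = 219.25.
The monopolist equates marginal revenue to marginal cost: 278 − Q = 43 + 1.5Q, so Q = 94. From demand, P = 231.
CS = ½·(278 − 219.25)·117.5 = 55225/16; PS = (219.25·117.5 − 43·117.5 − ½·1.5·117.5²) = 165675/16; TS = 13806.25.
CS = ½·(278 − 231)·94 = 2209; PS = (231·94 − 43·94 − ½·1.5·94²) = 11045; TS = 13254.
DWL = 13806.25 − 13254 = 552.25.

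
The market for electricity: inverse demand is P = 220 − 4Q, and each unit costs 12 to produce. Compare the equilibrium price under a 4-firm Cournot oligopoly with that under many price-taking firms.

Cournot: P = 53.6; Competition: P = 12

Cournot with 4 identical firms: the symmetric best-response condition is 220 − 20q = 12. Each firm produces q = 10.4, total output Q = 41.6, price P = 53.6.
Competitive firms price at marginal cost: P = 12, giving Q = 52.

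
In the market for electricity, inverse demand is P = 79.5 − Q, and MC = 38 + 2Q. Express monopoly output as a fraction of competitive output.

The monopolist equates marginal revenue to marginal cost: 79.5 − 2Q = 38 + 2Q, so Q = 10.375. From demand, P = 69.125.
Under competition P = MC: 79.5 − Q = 38 + 2Q ⇒ Q = 83/6, P = 197/3.
Ratio Q_m/Q_c = 10.375/(83/6) = 0.75.

Q_m/Q_c = 0.75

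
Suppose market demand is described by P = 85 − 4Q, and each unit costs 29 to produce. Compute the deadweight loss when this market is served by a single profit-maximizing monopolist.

Under competition P = MC = 29, so Q = (85 − 29)/4 = 14.
Monopoly sets MR = MC: 85 − 8Q = 29 ⇒ Q = 7, P = 85 − 4·7 = 57.
DWL is the triangle between Q = 7 and Q = 14: ½·(14 − 7)·(57 − 29) = 98.

DWL = 98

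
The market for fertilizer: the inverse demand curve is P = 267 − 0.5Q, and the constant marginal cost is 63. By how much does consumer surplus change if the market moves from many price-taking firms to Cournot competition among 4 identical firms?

CS falls by 14981.76

Under competition P = MC = 63, so Q = (267 − 63)/0.5 = 408.
CS = ½·(267 − 63)·408 = 41616.
Cournot with 4 identical firms: the symmetric best-response condition is 267 − 2.5q = 63. Each firm produces q = 81.6, total output Q = 326.4, price P = 103.8.
CS = ½·(267 − 103.8)·326.4 = 26634.24.
Change in consumer surplus: 26634.24 − 41616 = −14981.76.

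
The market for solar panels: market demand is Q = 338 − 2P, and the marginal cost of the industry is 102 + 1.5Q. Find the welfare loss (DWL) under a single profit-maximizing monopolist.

DWL = 44.89

Inverting demand: P = 169 − 0.5Q.
Under competition P = MC: 169 − 0.5Q = 102 + 1.5Q ⇒ Q = 33.5, P = 152.25.
A monopolist chooses Q where MR = MC. MR = 169 − Q; setting this equal to 102 + 1.5Q gives Q = 26.8 and P = 155.6.
CS = ½·(169 − 152.25)·33.5 = 4489/16; PS = (152.25·33.5 − 102·33.5 − ½·1.5·33.5²) = 13467/16; TS = 1122.25.
CS = ½·(169 − 155.6)·26.8 = 179.56; PS = (155.6·26.8 − 102·26.8 − ½·1.5·26.8²) = 897.8; TS = 1077.36.
DWL = 1122.25 − 1077.36 = 44.89.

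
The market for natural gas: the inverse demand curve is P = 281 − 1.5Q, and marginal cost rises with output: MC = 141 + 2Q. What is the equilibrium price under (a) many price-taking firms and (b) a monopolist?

Competition: P = 221; Monopoly: P = 239

Under competition P = MC: 281 − 1.5Q = 141 + 2Q ⇒ Q = 40, P = 221.
The monopolist equates marginal revenue to marginal cost: 281 − 3Q = 141 + 2Q, so Q = 28. From demand, P = 239.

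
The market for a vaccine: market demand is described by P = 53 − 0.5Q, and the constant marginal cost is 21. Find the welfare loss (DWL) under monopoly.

Perfect competition: P = MC = 21, so 53 − 0.5Q = 21 and Q = 64.
A monopolist chooses Q where MR = MC. MR = 53 − Q; setting this equal to 21 gives Q = 32 and P = 37.
DWL is the triangle between Q = 32 and Q = 64: ½·(64 − 32)·(37 − 21) = 256.

DWL = 256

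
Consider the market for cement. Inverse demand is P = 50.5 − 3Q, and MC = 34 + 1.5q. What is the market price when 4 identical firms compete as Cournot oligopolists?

With 4 symmetric Cournot firms, each firm's FOC gives 50.5 − 15q = 34 + 1.5q, so q = 1, Q = 4·1 = 4, and P = 38.5.

P = 38.5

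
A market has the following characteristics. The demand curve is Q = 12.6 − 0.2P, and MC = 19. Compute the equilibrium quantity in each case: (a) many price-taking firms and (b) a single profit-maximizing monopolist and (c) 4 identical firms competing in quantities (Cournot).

Inverting demand: P = 63 − 5Q.
Perfect competition: P = MC = 19, so 63 − 5Q = 19 and Q = 8.8.
Monopoly sets MR = MC: 63 − 10Q = 19 ⇒ Q = 4.4, P = 63 − 5·4.4 = 41.
In a 4-firm Cournot equilibrium, symmetry and the first-order condition give q = (63 − 19)/(25) = 1.76. So Q = 7.04 and P = 27.8.

Competition: Q = 8.8; Monopoly: Q = 4.4; Cournot: Q = 7.04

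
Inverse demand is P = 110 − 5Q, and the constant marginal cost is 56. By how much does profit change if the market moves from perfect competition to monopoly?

Under competition P = MC = 56, so Q = (110 − 56)/5 = 10.8.
Profit = (56 − 56)·10.8 = 0.
Monopoly sets MR = MC: 110 − 10Q = 56 ⇒ Q = 5.4, P = 110 − 5·5.4 = 83.
Profit = (83 − 56)·5.4 = 145.8.
Change in profit: 145.8 − 0 = 145.8.

Profit rises by 145.8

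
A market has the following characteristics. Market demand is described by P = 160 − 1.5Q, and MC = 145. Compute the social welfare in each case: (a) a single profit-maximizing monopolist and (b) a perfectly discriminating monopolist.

Monopoly: TS = 56.25; Perfect PD: TS = 75

Monopoly sets MR = MC: 160 − 3Q = 145 ⇒ Q = 5, P = 160 − 1.5·5 = 152.5.
CS = ½·(160 − 152.5)·5 = 18.75; PS = (152.5 − 145)·5 = 37.5; TS = 56.25.
A perfectly discriminating monopolist sells every unit with P(Q) ≥ MC(Q), so output equals the competitive quantity Q = 10. Each buyer pays their reservation price, so CS = 0 and the firm captures all surplus.
TS = 75 (equal to competitive TS).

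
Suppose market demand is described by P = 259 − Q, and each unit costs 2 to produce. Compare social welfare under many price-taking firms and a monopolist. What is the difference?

TS falls by 8256.125

Competitive firms price at marginal cost: P = 2, giving Q = 257.
CS = ½·(259 − 2)·257 = 33024.5; PS = (2 − 2)·257 = 0; TS = 33024.5.
A monopolist chooses Q where MR = MC. MR = 259 − 2Q; setting this equal to 2 gives Q = 128.5 and P = 130.5.
CS = ½·(259 − 130.5)·128.5 = 8256.125; PS = (130.5 − 2)·128.5 = 16512.25; TS = 24768.375.
Change in social welfare: 24768.375 − 33024.5 = −8256.125.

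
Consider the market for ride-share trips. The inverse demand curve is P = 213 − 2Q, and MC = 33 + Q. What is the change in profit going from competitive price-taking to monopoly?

π rises by 1440

Under competition P = MC: 213 − 2Q = 33 + Q ⇒ Q = 60, P = 93.
Profit = 93·60 − (33·60 + ½·1·60²) = 1800.
Monopoly sets MR = MC: 213 − 4Q = 33 + Q ⇒ Q = 36, P = 213 − 2·36 = 141.
Profit = 141·36 − (33·36 + ½·1·36²) = 3240.
Change in profit: 3240 − 1800 = 1440.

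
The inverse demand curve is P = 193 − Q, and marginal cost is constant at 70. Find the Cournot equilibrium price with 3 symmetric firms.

P = 100.75

With 3 symmetric Cournot firms, each firm's FOC gives 193 − 4q = 70, so q = 30.75, Q = 3·30.75 = 92.25, and P = 100.75.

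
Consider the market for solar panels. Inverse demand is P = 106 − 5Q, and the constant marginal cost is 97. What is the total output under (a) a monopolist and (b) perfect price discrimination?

A monopolist chooses Q where MR = MC. MR = 106 − 10Q; setting this equal to 97 gives Q = 0.9 and P = 101.5.
Under first-degree price discrimination the firm charges each unit its demand price and produces up to where P = MC, i.e. Q = 1.8. Consumer surplus is zero; producer surplus equals total surplus.

Monopoly: Q = 0.9; Perfect PD: Q = 1.8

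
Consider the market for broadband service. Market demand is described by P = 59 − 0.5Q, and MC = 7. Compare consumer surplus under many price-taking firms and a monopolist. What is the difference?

Competitive firms price at marginal cost: P = 7, giving Q = 104.
CS = ½·(59 − 7)·104 = 2704.
A monopolist chooses Q where MR = MC. MR = 59 − Q; setting this equal to 7 gives Q = 52 and P = 33.
CS = ½·(59 − 33)·52 = 676.
Change in consumer surplus: 676 − 2704 = −2028.

Consumer surplus falls by 2028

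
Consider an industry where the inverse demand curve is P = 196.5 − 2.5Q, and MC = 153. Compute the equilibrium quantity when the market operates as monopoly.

Q = 8.7

A monopolist chooses Q where MR = MC. MR = 196.5 − 5Q; setting this equal to 153 gives Q = 8.7 and P = 174.75.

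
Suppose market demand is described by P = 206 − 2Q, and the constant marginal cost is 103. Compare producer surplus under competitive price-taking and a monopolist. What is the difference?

Under competition P = MC = 103, so Q = (206 − 103)/2 = 51.5.
PS = (103 − 103)·51.5 = 0.
A monopolist chooses Q where MR = MC. MR = 206 − 4Q; setting this equal to 103 gives Q = 25.75 and P = 154.5.
PS = (154.5 − 103)·25.75 = 1326.125.
Change in producer surplus: 1326.125 − 0 = 1326.125.

Producer surplus rises by 1326.125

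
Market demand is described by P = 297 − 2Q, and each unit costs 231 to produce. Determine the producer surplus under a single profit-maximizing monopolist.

PS = 544.5

Monopoly sets MR = MC: 297 − 4Q = 231 ⇒ Q = 16.5, P = 297 − 2·16.5 = 264.
PS = (264 − 231)·16.5 = 544.5.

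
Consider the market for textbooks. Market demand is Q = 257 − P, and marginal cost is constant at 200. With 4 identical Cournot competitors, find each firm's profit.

Inverting demand: P = 257 − Q.
With 4 symmetric Cournot firms, each firm's FOC gives 257 − 5q = 200, so q = 11.4, Q = 4·11.4 = 45.6, and P = 211.4.
Each firm's profit = (211.4 − 200)·11.4 = 129.96.

π_i = 129.96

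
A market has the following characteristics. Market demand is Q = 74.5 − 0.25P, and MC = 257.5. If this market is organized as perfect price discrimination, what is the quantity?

Inverting demand: P = 298 − 4Q.
With perfect price discrimination, output is the efficient level Q = 10.125 (where demand meets MC), but every buyer pays their willingness to pay: CS = 0 and PS = total surplus.

Q = 10.125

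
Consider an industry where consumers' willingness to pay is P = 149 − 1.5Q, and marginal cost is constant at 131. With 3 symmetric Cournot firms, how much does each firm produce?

Cournot with 3 identical firms: the symmetric best-response condition is 149 − 6q = 131. Each firm produces q = 3, total output Q = 9, price P = 135.5.

q_i = 3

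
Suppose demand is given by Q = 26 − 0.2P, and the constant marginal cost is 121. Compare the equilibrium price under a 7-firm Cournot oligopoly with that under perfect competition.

Cournot: P = 122.125; Competition: P = 121

Inverting demand: P = 130 − 5Q.
With 7 symmetric Cournot firms, each firm's FOC gives 130 − 40q = 121, so q = 0.225, Q = 7·0.225 = 1.575, and P = 122.125.
Perfect competition: P = MC = 121, so 130 − 5Q = 121 and Q = 1.8.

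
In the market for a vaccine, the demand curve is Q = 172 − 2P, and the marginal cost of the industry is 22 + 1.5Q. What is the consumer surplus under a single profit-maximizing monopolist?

CS = 163.84

Inverting demand: P = 86 − 0.5Q.
The monopolist equates marginal revenue to marginal cost: 86 − Q = 22 + 1.5Q, so Q = 25.6. From demand, P = 73.2.
CS = ½·(86 − 73.2)·25.6 = 163.84.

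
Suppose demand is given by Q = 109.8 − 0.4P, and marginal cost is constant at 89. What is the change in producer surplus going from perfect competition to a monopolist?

Inverting demand: P = 274.5 − 2.5Q.
Under competition P = MC = 89, so Q = (274.5 − 89)/2.5 = 74.2.
PS = (89 − 89)·74.2 = 0.
The monopolist equates marginal revenue to marginal cost: 274.5 − 5Q = 89, so Q = 37.1. From demand, P = 181.75.
PS = (181.75 − 89)·37.1 = 3441.025.
Change in producer surplus: 3441.025 − 0 = 3441.025.

Producer surplus rises by 3441.025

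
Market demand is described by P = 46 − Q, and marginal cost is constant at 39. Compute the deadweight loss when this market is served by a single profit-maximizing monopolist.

Under competition P = MC = 39, so Q = (46 − 39)/1 = 7.
Monopoly sets MR = MC: 46 − 2Q = 39 ⇒ Q = 3.5, P = 46 − 3.5 = 42.5.
DWL is the triangle between Q = 3.5 and Q = 7: ½·(7 − 3.5)·(42.5 − 39) = 6.125.

DWL = 6.125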